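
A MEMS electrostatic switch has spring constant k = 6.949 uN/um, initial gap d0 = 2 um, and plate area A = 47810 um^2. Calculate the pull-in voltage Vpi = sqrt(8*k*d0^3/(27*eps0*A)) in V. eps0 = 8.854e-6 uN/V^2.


Step 1: Compute numerator: 8 * k * d0^3 = 8 * 6.949 * 2^3 = 444.736
Step 2: Compute denominator: 27 * eps0 * A = 27 * 8.854e-6 * 47810 = 11.429363
Step 3: Vpi = sqrt(444.736 / 11.429363)
Vpi = 6.24 V


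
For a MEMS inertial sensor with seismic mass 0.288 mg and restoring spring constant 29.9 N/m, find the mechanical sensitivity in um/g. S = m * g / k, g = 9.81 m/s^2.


Step 1: Convert mass: m = 0.288 mg = 2.88e-07 kg
Step 2: S = m * g / k = 2.88e-07 * 9.81 / 29.9
Step 3: S = 9.45e-08 m/g
Step 4: Convert to um/g: S = 0.094 um/g


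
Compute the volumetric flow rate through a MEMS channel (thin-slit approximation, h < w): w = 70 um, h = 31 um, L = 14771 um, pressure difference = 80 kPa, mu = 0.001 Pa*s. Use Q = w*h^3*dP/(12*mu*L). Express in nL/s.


Step 1: Convert all dimensions to SI (meters).
w = 70e-6 m, h = 31e-6 m, L = 14771e-6 m, dP = 80e3 Pa
Step 2: Q = w * h^3 * dP / (12 * mu * L)
Q = 70e-6 * (31e-6)^3 * 80e3 / (12 * 0.001 * 14771e-6) = 9.412e-10 m^3/s
Step 3: Convert Q from m^3/s to nL/s (1 m^3 = 1e12 nL, so multiply by 1e12).
Q = 941.2 nL/s


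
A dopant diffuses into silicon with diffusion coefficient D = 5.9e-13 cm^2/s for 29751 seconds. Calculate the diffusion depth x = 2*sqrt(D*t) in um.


Step 1: Compute D*t = 5.9e-13 * 29751 = 1.755309e-08 cm^2
Step 2: sqrt(D*t) = 1.3249e-04 cm
Step 3: x = 2 * 1.3249e-04 cm = 2.6498e-04 cm
Step 4: Convert to um (1 cm = 1e4 um): x = 2.65 um


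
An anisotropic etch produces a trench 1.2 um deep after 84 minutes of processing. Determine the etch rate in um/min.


Step 1: Etch rate = depth / time
Step 2: rate = 1.2 / 84
rate = 0.014 um/min


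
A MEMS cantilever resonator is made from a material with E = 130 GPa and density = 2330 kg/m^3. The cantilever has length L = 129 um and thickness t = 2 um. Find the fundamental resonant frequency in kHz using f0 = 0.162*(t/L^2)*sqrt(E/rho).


Step 1: Convert units to SI.
t_SI = 2e-6 m, L_SI = 129e-6 m
Step 2: Calculate sqrt(E/rho).
sqrt(130e9 / 2330) = 7469.54 m/s
Step 3: Compute f0.
f0 = 0.162 * 2e-6 / (129e-6)^2 * 7469.54 = 145431.8 Hz = 145.43 kHz


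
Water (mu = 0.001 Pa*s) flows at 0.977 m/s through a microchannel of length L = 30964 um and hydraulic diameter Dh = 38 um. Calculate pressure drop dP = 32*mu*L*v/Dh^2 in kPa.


Step 1: Convert to SI: L = 30964e-6 m, Dh = 38e-6 m
Step 2: dP = 32 * 0.001 * 30964e-6 * 0.977 / (38e-6)^2
Step 3: dP = 670400.62 Pa
Step 4: Convert to kPa: dP = 670.4 kPa


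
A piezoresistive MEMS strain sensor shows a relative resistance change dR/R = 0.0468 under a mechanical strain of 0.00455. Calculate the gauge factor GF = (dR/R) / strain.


Step 1: Identify values.
dR/R = 0.0468, strain = 0.00455
Step 2: GF = (dR/R) / strain = 0.0468 / 0.00455
GF = 10.3


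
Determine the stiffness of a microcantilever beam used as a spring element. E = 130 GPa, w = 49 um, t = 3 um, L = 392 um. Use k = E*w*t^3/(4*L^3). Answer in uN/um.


Step 1: Convert E to consistent units (1 GPa = 1000 uN/um^2).
E = 130 GPa = 130000 uN/um^2
Step 2: Compute t^3 = 3^3 = 27
Step 3: Compute L^3 = 392^3 = 60236288
Step 4: k = 130000 * 49 * 27 / (4 * 60236288)
k = 0.7138 uN/um


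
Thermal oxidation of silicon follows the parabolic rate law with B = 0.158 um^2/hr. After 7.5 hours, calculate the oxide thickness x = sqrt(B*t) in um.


Step 1: Compute B*t = 0.158 * 7.5 = 1.185
Step 2: x = sqrt(1.185)
x = 1.089 um


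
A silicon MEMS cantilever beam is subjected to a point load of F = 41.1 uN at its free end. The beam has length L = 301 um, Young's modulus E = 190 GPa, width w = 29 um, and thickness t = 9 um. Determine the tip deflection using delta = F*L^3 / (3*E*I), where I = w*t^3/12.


Step 1: Calculate the second moment of area.
I = w * t^3 / 12 = 29 * 9^3 / 12 = 1761.75 um^4
Step 2: Convert E to consistent units (1 GPa = 1000 uN/um^2).
E = 190 GPa = 190000 uN/um^2
Step 3: Calculate tip deflection.
delta = F * L^3 / (3 * E * I)
delta = 41.1 * 301^3 / (3 * 190000 * 1761.75)
delta = 1.1161 um


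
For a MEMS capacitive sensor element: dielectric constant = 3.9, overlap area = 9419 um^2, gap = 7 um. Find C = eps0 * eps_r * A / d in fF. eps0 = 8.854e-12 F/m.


Step 1: Convert area to m^2: A = 9419e-12 m^2
Step 2: Convert gap to m: d = 7e-6 m
Step 3: C = eps0 * eps_r * A / d
C = 8.854e-12 * 3.9 * 9419e-12 / 7e-6
Step 4: Convert to fF (multiply by 1e15).
C = 46.46 fF


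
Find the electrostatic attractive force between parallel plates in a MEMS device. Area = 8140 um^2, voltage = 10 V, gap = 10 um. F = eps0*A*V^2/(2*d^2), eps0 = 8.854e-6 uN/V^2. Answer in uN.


Step 1: Identify parameters.
eps0 = 8.854e-6 uN/V^2, A = 8140 um^2, V = 10 V, d = 10 um
Step 2: Compute V^2 = 10^2 = 100
Step 3: Compute d^2 = 10^2 = 100
Step 4: F = 0.5 * 8.854e-6 * 8140 * 100 / 100
F = 0.036 uN


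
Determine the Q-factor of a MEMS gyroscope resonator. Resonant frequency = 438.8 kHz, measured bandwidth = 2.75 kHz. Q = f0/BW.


Step 1: Q = f0 / bandwidth
Step 2: Q = 438.8 / 2.75
Q = 159.6


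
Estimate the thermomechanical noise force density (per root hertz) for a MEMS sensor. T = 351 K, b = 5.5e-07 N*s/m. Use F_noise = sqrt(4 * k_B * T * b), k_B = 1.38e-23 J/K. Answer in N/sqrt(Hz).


Step 1: Compute 4 * k_B * T * b
= 4 * 1.38e-23 * 351 * 5.5e-07
= 1.0656e-26 N^2/Hz
Step 2: F_noise = sqrt(1.0656e-26)
F_noise = 1.03e-13 N/sqrt(Hz)


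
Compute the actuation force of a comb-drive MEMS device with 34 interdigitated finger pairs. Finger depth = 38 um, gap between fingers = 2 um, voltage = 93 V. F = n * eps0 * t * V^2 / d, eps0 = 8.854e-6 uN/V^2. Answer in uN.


Step 1: Parameters: n=34, eps0=8.854e-6 uN/V^2, t=38 um, V=93 V, d=2 um
Step 2: V^2 = 8649
Step 3: F = 34 * 8.854e-6 * 38 * 8649 / 2
F = 49.47 uN


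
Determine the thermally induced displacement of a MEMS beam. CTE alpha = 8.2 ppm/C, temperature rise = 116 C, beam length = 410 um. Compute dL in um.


Step 1: Convert CTE: alpha = 8.2 ppm/C = 8.2e-6 /C
Step 2: dL = 8.2e-6 * 116 * 410
dL = 0.39 um


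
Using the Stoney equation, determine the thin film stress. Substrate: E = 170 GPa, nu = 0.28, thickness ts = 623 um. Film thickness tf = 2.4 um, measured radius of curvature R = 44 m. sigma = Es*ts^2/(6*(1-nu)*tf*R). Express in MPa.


Step 1: Compute numerator: Es * ts^2 = 170 * 623^2 = 65981930 (GPa*um^2)
Step 2: Compute denominator (R in um): 6*(1-nu)*tf*R = 6*0.72*2.4*44e6 = 456192000.0 (um^2)
Step 3: sigma (GPa) = 65981930 / 456192000.0 = 1.44636e-01 GPa
Step 4: Convert to MPa (x1000): sigma = 144.6 MPa


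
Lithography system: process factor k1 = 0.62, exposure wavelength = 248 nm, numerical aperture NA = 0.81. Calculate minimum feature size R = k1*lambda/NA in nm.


Step 1: Identify values: k1 = 0.62, lambda = 248 nm, NA = 0.81
Step 2: R = k1 * lambda / NA
R = 0.62 * 248 / 0.81
R = 189.8 nm


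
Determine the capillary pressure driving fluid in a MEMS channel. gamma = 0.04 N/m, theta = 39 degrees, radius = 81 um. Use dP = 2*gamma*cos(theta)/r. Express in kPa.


Step 1: cos(39 deg) = 0.7771
Step 2: Convert r to m: r = 81e-6 m
Step 3: dP = 2 * 0.04 * 0.7771 / 81e-6 = 767.5 Pa
Step 4: Convert Pa to kPa (divide by 1000).
dP = 0.77 kPa


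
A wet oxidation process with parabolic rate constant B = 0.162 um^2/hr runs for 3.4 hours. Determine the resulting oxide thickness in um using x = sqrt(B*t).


Step 1: Compute B*t = 0.162 * 3.4 = 0.5508
Step 2: x = sqrt(0.5508)
x = 0.742 um


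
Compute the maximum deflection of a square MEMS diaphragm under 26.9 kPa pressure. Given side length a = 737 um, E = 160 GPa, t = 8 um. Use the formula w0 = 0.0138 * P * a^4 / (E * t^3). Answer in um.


Step 1: Convert pressure to compatible units (E is in GPa, so P in GPa).
P = 26.9 kPa = 26.9e-6 GPa
Step 2: Compute numerator: 0.0138 * P * a^4.
a^4 = 737^4 = 295032562561
numerator = 0.0138 * 26.9e-6 * 295032562561 = 1.09522e+05
Step 3: Compute denominator: E * t^3 = 160 * 8^3 = 81920
Step 4: w0 = numerator / denominator = 1.09522e+05 / 81920 = 1.3369 um


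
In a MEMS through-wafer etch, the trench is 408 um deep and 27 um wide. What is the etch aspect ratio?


Step 1: AR = depth / width
Step 2: AR = 408 / 27
AR = 15.1


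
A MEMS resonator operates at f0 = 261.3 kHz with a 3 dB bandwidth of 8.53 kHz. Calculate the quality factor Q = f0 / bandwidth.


Step 1: Q = f0 / bandwidth
Step 2: Q = 261.3 / 8.53
Q = 30.6


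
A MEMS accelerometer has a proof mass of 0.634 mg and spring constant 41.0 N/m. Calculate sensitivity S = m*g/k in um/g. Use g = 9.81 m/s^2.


Step 1: Convert mass: m = 0.634 mg = 6.34e-07 kg
Step 2: S = m * g / k = 6.34e-07 * 9.81 / 41.0
Step 3: S = 1.52e-07 m/g
Step 4: Convert to um/g: S = 0.152 um/g


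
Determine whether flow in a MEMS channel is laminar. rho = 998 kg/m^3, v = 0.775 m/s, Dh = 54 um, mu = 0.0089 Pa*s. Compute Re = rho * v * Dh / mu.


Step 1: Convert Dh to meters: Dh = 54e-6 m
Step 2: Re = rho * v * Dh / mu
Re = 998 * 0.775 * 54e-6 / 0.0089
Re = 4.693
Since Re = 4.693 is below ~2300, the flow is laminar.


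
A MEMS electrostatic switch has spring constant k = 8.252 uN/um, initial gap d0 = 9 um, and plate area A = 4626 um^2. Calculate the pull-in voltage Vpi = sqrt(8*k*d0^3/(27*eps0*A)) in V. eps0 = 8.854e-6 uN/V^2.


Step 1: Compute numerator: 8 * k * d0^3 = 8 * 8.252 * 9^3 = 48125.664
Step 2: Compute denominator: 27 * eps0 * A = 27 * 8.854e-6 * 4626 = 1.105882
Step 3: Vpi = sqrt(48125.664 / 1.105882)
Vpi = 208.61 V


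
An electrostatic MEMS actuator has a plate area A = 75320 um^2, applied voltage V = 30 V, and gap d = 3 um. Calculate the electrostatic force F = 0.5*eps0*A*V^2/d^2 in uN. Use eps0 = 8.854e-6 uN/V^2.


Step 1: Identify parameters.
eps0 = 8.854e-6 uN/V^2, A = 75320 um^2, V = 30 V, d = 3 um
Step 2: Compute V^2 = 30^2 = 900
Step 3: Compute d^2 = 3^2 = 9
Step 4: F = 0.5 * 8.854e-6 * 75320 * 900 / 9
F = 33.344 uN


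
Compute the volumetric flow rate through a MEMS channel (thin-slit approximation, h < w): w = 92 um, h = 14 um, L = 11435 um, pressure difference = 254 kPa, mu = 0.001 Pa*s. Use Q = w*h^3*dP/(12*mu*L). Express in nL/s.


Step 1: Convert all dimensions to SI (meters).
w = 92e-6 m, h = 14e-6 m, L = 11435e-6 m, dP = 254e3 Pa
Step 2: Q = w * h^3 * dP / (12 * mu * L)
Q = 92e-6 * (14e-6)^3 * 254e3 / (12 * 0.001 * 11435e-6) = 4.6729188e-10 m^3/s
Step 3: Convert Q from m^3/s to nL/s (1 m^3 = 1e12 nL, so multiply by 1e12).
Q = 467.292 nL/s


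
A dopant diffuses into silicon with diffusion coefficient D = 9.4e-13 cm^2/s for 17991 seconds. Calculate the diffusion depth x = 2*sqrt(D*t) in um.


Step 1: Compute D*t = 9.4e-13 * 17991 = 1.691154e-08 cm^2
Step 2: sqrt(D*t) = 1.30044e-04 cm
Step 3: x = 2 * 1.30044e-04 cm = 2.60088e-04 cm
Step 4: Convert to um (1 cm = 1e4 um): x = 2.601 um


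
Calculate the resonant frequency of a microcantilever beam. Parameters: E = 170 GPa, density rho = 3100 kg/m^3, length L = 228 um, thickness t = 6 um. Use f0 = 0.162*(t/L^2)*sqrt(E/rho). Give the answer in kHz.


Step 1: Convert units to SI.
t_SI = 6e-6 m, L_SI = 228e-6 m
Step 2: Calculate sqrt(E/rho).
sqrt(170e9 / 3100) = 7405.32 m/s
Step 3: Compute f0.
f0 = 0.162 * 6e-6 / (228e-6)^2 * 7405.32 = 138465.1 Hz = 138.47 kHz


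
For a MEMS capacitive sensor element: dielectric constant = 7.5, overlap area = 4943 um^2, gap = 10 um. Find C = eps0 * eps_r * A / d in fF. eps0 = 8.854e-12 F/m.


Step 1: Convert area to m^2: A = 4943e-12 m^2
Step 2: Convert gap to m: d = 10e-6 m
Step 3: C = eps0 * eps_r * A / d
C = 8.854e-12 * 7.5 * 4943e-12 / 10e-6
Step 4: Convert to fF (multiply by 1e15).
C = 32.82 fF


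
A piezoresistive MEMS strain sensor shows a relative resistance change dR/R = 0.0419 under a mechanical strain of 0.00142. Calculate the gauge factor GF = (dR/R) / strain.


Step 1: Identify values.
dR/R = 0.0419, strain = 0.00142
Step 2: GF = (dR/R) / strain = 0.0419 / 0.00142
GF = 29.5


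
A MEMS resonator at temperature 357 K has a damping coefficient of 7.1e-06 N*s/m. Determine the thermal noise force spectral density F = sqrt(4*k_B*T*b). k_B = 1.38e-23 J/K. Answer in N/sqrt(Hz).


Step 1: Compute 4 * k_B * T * b
= 4 * 1.38e-23 * 357 * 7.1e-06
= 1.3992e-25 N^2/Hz
Step 2: F_noise = sqrt(1.3992e-25)
F_noise = 3.74e-13 N/sqrt(Hz)


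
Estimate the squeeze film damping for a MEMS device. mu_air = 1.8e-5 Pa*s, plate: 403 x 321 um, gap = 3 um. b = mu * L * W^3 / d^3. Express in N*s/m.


Step 1: Convert to SI.
L = 403e-6 m, W = 321e-6 m, d = 3e-6 m
Step 2: W^3 = (321e-6)^3 = 3.31e-11 m^3
Step 3: d^3 = (3e-6)^3 = 2.70e-17 m^3
Step 4: b = 1.8e-5 * 403e-6 * 3.31e-11 / 2.70e-17
b = 8.89e-03 N*s/m


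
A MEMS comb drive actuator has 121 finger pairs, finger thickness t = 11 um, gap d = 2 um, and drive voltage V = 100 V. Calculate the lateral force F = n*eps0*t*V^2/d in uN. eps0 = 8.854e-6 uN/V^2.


Step 1: Parameters: n=121, eps0=8.854e-6 uN/V^2, t=11 um, V=100 V, d=2 um
Step 2: V^2 = 10000
Step 3: F = 121 * 8.854e-6 * 11 * 10000 / 2
F = 58.923 uN


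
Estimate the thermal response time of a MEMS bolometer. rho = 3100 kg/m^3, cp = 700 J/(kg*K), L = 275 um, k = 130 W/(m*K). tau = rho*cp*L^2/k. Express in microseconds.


Step 1: Convert L to m: L = 275e-6 m
Step 2: L^2 = (275e-6)^2 = 7.5625e-08 m^2
Step 3: tau = 3100 * 700 * 7.5625e-08 / 130 = 1.26235577e-03 s
Step 4: Convert to microseconds (multiply by 1e6).
tau = 1262.356 us


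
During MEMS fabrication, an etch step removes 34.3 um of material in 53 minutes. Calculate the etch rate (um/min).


Step 1: Etch rate = depth / time
Step 2: rate = 34.3 / 53
rate = 0.647 um/min


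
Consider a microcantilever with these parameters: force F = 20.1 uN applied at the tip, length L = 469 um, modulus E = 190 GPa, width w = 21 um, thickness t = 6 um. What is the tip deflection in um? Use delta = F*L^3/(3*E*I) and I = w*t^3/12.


Step 1: Calculate the second moment of area.
I = w * t^3 / 12 = 21 * 6^3 / 12 = 378.0 um^4
Step 2: Convert E to consistent units (1 GPa = 1000 uN/um^2).
E = 190 GPa = 190000 uN/um^2
Step 3: Calculate tip deflection.
delta = F * L^3 / (3 * E * I)
delta = 20.1 * 469^3 / (3 * 190000 * 378.0)
delta = 9.6238 um


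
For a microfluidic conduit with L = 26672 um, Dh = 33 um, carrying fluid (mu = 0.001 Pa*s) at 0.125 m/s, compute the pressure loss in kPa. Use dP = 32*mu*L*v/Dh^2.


Step 1: Convert to SI: L = 26672e-6 m, Dh = 33e-6 m
Step 2: dP = 32 * 0.001 * 26672e-6 * 0.125 / (33e-6)^2
Step 3: dP = 97968.78 Pa
Step 4: Convert to kPa: dP = 97.97 kPa


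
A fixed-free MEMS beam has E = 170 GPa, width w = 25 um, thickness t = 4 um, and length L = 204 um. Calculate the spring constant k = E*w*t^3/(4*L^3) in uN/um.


Step 1: Convert E to consistent units (1 GPa = 1000 uN/um^2).
E = 170 GPa = 170000 uN/um^2
Step 2: Compute t^3 = 4^3 = 64
Step 3: Compute L^3 = 204^3 = 8489664
Step 4: k = 170000 * 25 * 64 / (4 * 8489664)
k = 8.0097 uN/um


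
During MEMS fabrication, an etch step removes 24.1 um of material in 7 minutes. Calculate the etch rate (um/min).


Step 1: Etch rate = depth / time
Step 2: rate = 24.1 / 7
rate = 3.443 um/min


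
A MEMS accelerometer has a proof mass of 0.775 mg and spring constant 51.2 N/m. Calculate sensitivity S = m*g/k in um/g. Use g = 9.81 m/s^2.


Step 1: Convert mass: m = 0.775 mg = 7.75e-07 kg
Step 2: S = m * g / k = 7.75e-07 * 9.81 / 51.2
Step 3: S = 1.48e-07 m/g
Step 4: Convert to um/g: S = 0.148 um/g


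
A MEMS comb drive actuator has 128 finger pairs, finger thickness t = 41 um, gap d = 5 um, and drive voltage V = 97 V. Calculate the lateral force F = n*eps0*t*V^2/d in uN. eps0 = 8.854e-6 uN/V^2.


Step 1: Parameters: n=128, eps0=8.854e-6 uN/V^2, t=41 um, V=97 V, d=5 um
Step 2: V^2 = 9409
Step 3: F = 128 * 8.854e-6 * 41 * 9409 / 5
F = 87.439 uN


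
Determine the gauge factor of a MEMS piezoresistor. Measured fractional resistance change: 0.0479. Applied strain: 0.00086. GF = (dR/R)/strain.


Step 1: Identify values.
dR/R = 0.0479, strain = 0.00086
Step 2: GF = (dR/R) / strain = 0.0479 / 0.00086
GF = 55.7


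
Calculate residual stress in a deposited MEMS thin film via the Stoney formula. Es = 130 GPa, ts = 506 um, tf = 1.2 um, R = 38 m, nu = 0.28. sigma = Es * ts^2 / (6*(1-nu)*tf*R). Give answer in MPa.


Step 1: Compute numerator: Es * ts^2 = 130 * 506^2 = 33284680 (GPa*um^2)
Step 2: Compute denominator (R in um): 6*(1-nu)*tf*R = 6*0.72*1.2*38e6 = 196992000.0 (um^2)
Step 3: sigma (GPa) = 33284680 / 196992000.0 = 1.68965e-01 GPa
Step 4: Convert to MPa (x1000): sigma = 169.0 MPa


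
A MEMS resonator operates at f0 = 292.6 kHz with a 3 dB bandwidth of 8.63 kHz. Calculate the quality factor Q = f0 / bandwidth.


Step 1: Q = f0 / bandwidth
Step 2: Q = 292.6 / 8.63
Q = 33.9


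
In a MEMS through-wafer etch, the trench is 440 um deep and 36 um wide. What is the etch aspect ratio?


Step 1: AR = depth / width
Step 2: AR = 440 / 36
AR = 12.2


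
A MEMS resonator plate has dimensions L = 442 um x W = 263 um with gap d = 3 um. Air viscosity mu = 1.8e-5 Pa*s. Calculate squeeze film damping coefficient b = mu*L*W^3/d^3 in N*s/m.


Step 1: Convert to SI.
L = 442e-6 m, W = 263e-6 m, d = 3e-6 m
Step 2: W^3 = (263e-6)^3 = 1.82e-11 m^3
Step 3: d^3 = (3e-6)^3 = 2.70e-17 m^3
Step 4: b = 1.8e-5 * 442e-6 * 1.82e-11 / 2.70e-17
b = 5.36e-03 N*s/m


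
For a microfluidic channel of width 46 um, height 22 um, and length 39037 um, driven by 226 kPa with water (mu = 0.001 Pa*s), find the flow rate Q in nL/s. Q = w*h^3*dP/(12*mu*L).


Step 1: Convert all dimensions to SI (meters).
w = 46e-6 m, h = 22e-6 m, L = 39037e-6 m, dP = 226e3 Pa
Step 2: Q = w * h^3 * dP / (12 * mu * L)
Q = 46e-6 * (22e-6)^3 * 226e3 / (12 * 0.001 * 39037e-6) = 2.3630702e-10 m^3/s
Step 3: Convert Q from m^3/s to nL/s (1 m^3 = 1e12 nL, so multiply by 1e12).
Q = 236.307 nL/s


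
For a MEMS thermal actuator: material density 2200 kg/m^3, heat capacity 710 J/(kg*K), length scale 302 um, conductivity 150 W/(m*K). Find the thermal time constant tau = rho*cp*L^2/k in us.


Step 1: Convert L to m: L = 302e-6 m
Step 2: L^2 = (302e-6)^2 = 9.1204e-08 m^2
Step 3: tau = 2200 * 710 * 9.1204e-08 / 150 = 9.4973765e-04 s
Step 4: Convert to microseconds (multiply by 1e6).
tau = 949.738 us


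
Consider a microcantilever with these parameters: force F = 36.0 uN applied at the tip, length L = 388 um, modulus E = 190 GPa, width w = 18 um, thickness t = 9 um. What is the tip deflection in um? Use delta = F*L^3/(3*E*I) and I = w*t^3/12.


Step 1: Calculate the second moment of area.
I = w * t^3 / 12 = 18 * 9^3 / 12 = 1093.5 um^4
Step 2: Convert E to consistent units (1 GPa = 1000 uN/um^2).
E = 190 GPa = 190000 uN/um^2
Step 3: Calculate tip deflection.
delta = F * L^3 / (3 * E * I)
delta = 36.0 * 388^3 / (3 * 190000 * 1093.5)
delta = 3.3737 um


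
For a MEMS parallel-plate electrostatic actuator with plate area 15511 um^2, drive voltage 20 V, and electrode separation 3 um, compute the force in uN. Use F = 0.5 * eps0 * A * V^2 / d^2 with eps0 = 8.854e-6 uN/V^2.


Step 1: Identify parameters.
eps0 = 8.854e-6 uN/V^2, A = 15511 um^2, V = 20 V, d = 3 um
Step 2: Compute V^2 = 20^2 = 400
Step 3: Compute d^2 = 3^2 = 9
Step 4: F = 0.5 * 8.854e-6 * 15511 * 400 / 9
F = 3.052 uN


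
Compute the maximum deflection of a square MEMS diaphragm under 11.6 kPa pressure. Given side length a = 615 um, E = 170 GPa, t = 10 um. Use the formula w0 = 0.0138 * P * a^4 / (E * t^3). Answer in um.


Step 1: Convert pressure to compatible units (E is in GPa, so P in GPa).
P = 11.6 kPa = 11.6e-6 GPa
Step 2: Compute numerator: 0.0138 * P * a^4.
a^4 = 615^4 = 143054150625
numerator = 0.0138 * 11.6e-6 * 143054150625 = 2.29001e+04
Step 3: Compute denominator: E * t^3 = 170 * 10^3 = 170000
Step 4: w0 = numerator / denominator = 2.29001e+04 / 170000 = 0.1347 um


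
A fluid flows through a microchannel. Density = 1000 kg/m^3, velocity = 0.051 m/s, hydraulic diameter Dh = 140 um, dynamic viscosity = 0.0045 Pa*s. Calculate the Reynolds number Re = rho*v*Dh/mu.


Step 1: Convert Dh to meters: Dh = 140e-6 m
Step 2: Re = rho * v * Dh / mu
Re = 1000 * 0.051 * 140e-6 / 0.0045
Re = 1.587


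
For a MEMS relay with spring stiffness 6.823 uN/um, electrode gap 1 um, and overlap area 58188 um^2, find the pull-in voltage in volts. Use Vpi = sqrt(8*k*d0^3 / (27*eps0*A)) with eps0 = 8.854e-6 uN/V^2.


Step 1: Compute numerator: 8 * k * d0^3 = 8 * 6.823 * 1^3 = 54.584
Step 2: Compute denominator: 27 * eps0 * A = 27 * 8.854e-6 * 58188 = 13.910307
Step 3: Vpi = sqrt(54.584 / 13.910307)
Vpi = 1.98 V


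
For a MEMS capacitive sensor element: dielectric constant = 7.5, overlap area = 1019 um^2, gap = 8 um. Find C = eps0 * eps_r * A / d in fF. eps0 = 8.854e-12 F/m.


Step 1: Convert area to m^2: A = 1019e-12 m^2
Step 2: Convert gap to m: d = 8e-6 m
Step 3: C = eps0 * eps_r * A / d
C = 8.854e-12 * 7.5 * 1019e-12 / 8e-6
Step 4: Convert to fF (multiply by 1e15).
C = 8.46 fF


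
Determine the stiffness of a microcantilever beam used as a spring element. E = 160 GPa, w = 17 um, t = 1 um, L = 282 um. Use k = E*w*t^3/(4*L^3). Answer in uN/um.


Step 1: Convert E to consistent units (1 GPa = 1000 uN/um^2).
E = 160 GPa = 160000 uN/um^2
Step 2: Compute t^3 = 1^3 = 1
Step 3: Compute L^3 = 282^3 = 22425768
Step 4: k = 160000 * 17 * 1 / (4 * 22425768)
k = 0.0303 uN/um


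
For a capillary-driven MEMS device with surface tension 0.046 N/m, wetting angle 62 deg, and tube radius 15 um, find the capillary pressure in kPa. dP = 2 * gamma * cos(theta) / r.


Step 1: cos(62 deg) = 0.4695
Step 2: Convert r to m: r = 15e-6 m
Step 3: dP = 2 * 0.046 * 0.4695 / 15e-6 = 2879.6 Pa
Step 4: Convert Pa to kPa (divide by 1000).
dP = 2.88 kPa


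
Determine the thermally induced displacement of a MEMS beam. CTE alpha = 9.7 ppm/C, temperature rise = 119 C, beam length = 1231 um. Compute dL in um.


Step 1: Convert CTE: alpha = 9.7 ppm/C = 9.7e-6 /C
Step 2: dL = 9.7e-6 * 119 * 1231
dL = 1.4209 um


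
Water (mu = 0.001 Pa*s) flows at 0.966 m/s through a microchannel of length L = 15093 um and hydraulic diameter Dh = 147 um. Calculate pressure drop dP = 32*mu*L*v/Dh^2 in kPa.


Step 1: Convert to SI: L = 15093e-6 m, Dh = 147e-6 m
Step 2: dP = 32 * 0.001 * 15093e-6 * 0.966 / (147e-6)^2
Step 3: dP = 21590.76 Pa
Step 4: Convert to kPa: dP = 21.59 kPa


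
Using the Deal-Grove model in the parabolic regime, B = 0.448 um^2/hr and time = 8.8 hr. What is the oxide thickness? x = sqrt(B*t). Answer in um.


Step 1: Compute B*t = 0.448 * 8.8 = 3.9424
Step 2: x = sqrt(3.9424)
x = 1.986 um


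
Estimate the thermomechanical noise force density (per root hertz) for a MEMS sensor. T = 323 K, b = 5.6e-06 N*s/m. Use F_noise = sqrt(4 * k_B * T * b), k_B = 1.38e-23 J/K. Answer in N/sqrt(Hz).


Step 1: Compute 4 * k_B * T * b
= 4 * 1.38e-23 * 323 * 5.6e-06
= 9.9846e-26 N^2/Hz
Step 2: F_noise = sqrt(9.9846e-26)
F_noise = 3.16e-13 N/sqrt(Hz)


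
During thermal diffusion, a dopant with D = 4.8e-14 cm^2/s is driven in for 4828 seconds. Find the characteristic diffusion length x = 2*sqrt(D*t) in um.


Step 1: Compute D*t = 4.8e-14 * 4828 = 2.31744e-10 cm^2
Step 2: sqrt(D*t) = 1.5223e-05 cm
Step 3: x = 2 * 1.5223e-05 cm = 3.0446e-05 cm
Step 4: Convert to um (1 cm = 1e4 um): x = 0.304 um


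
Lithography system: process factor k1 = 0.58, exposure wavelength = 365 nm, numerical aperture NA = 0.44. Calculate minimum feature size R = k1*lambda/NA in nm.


Step 1: Identify values: k1 = 0.58, lambda = 365 nm, NA = 0.44
Step 2: R = k1 * lambda / NA
R = 0.58 * 365 / 0.44
R = 481.1 nm


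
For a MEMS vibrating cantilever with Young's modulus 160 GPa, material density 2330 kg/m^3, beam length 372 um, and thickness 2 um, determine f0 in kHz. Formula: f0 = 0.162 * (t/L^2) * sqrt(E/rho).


Step 1: Convert units to SI.
t_SI = 2e-6 m, L_SI = 372e-6 m
Step 2: Calculate sqrt(E/rho).
sqrt(160e9 / 2330) = 8286.71 m/s
Step 3: Compute f0.
f0 = 0.162 * 2e-6 / (372e-6)^2 * 8286.71 = 19401.8 Hz = 19.4 kHz


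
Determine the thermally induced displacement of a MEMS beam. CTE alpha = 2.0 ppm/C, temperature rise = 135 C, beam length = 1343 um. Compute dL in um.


Step 1: Convert CTE: alpha = 2.0 ppm/C = 2.0e-6 /C
Step 2: dL = 2.0e-6 * 135 * 1343
dL = 0.3626 um


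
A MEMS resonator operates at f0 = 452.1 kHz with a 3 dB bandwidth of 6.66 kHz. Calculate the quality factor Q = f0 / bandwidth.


Step 1: Q = f0 / bandwidth
Step 2: Q = 452.1 / 6.66
Q = 67.9


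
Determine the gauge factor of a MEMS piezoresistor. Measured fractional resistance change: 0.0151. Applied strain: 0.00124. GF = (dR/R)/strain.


Step 1: Identify values.
dR/R = 0.0151, strain = 0.00124
Step 2: GF = (dR/R) / strain = 0.0151 / 0.00124
GF = 12.2


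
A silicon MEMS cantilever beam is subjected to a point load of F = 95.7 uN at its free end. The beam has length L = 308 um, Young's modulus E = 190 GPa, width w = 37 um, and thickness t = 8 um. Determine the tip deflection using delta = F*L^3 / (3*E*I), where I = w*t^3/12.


Step 1: Calculate the second moment of area.
I = w * t^3 / 12 = 37 * 8^3 / 12 = 1578.6667 um^4
Step 2: Convert E to consistent units (1 GPa = 1000 uN/um^2).
E = 190 GPa = 190000 uN/um^2
Step 3: Calculate tip deflection.
delta = F * L^3 / (3 * E * I)
delta = 95.7 * 308^3 / (3 * 190000 * 1578.6667)
delta = 3.1074 um


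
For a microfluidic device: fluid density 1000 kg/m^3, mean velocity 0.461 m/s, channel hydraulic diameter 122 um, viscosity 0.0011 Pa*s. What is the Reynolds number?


Step 1: Convert Dh to meters: Dh = 122e-6 m
Step 2: Re = rho * v * Dh / mu
Re = 1000 * 0.461 * 122e-6 / 0.0011
Re = 51.129


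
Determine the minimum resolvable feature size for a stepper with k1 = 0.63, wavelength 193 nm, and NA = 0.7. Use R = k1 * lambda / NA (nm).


Step 1: Identify values: k1 = 0.63, lambda = 193 nm, NA = 0.7
Step 2: R = k1 * lambda / NA
R = 0.63 * 193 / 0.7
R = 173.7 nm


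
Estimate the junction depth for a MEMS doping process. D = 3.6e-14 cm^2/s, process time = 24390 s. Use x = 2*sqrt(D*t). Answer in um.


Step 1: Compute D*t = 3.6e-14 * 24390 = 8.7804e-10 cm^2
Step 2: sqrt(D*t) = 2.9632e-05 cm
Step 3: x = 2 * 2.9632e-05 cm = 5.9264e-05 cm
Step 4: Convert to um (1 cm = 1e4 um): x = 0.593 um


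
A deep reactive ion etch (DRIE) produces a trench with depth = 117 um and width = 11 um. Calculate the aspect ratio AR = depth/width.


Step 1: AR = depth / width
Step 2: AR = 117 / 11
AR = 10.6


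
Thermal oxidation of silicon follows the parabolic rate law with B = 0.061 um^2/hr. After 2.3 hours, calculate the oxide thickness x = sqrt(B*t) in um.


Step 1: Compute B*t = 0.061 * 2.3 = 0.1403
Step 2: x = sqrt(0.1403)
x = 0.375 um


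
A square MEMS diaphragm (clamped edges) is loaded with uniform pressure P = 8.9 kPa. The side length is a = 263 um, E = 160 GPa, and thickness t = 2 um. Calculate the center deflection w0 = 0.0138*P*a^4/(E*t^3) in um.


Step 1: Convert pressure to compatible units (E is in GPa, so P in GPa).
P = 8.9 kPa = 8.9e-6 GPa
Step 2: Compute numerator: 0.0138 * P * a^4.
a^4 = 263^4 = 4784350561
numerator = 0.0138 * 8.9e-6 * 4784350561 = 5.87614e+02
Step 3: Compute denominator: E * t^3 = 160 * 2^3 = 1280
Step 4: w0 = numerator / denominator = 5.87614e+02 / 1280 = 0.4591 um


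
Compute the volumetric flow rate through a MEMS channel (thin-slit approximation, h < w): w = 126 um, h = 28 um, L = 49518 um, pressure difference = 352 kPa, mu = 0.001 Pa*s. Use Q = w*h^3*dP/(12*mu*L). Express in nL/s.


Step 1: Convert all dimensions to SI (meters).
w = 126e-6 m, h = 28e-6 m, L = 49518e-6 m, dP = 352e3 Pa
Step 2: Q = w * h^3 * dP / (12 * mu * L)
Q = 126e-6 * (28e-6)^3 * 352e3 / (12 * 0.001 * 49518e-6) = 1.63848685e-09 m^3/s
Step 3: Convert Q from m^3/s to nL/s (1 m^3 = 1e12 nL, so multiply by 1e12).
Q = 1638.487 nL/s


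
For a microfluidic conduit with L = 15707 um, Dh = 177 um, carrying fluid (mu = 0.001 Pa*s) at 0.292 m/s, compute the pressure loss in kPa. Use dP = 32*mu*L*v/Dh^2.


Step 1: Convert to SI: L = 15707e-6 m, Dh = 177e-6 m
Step 2: dP = 32 * 0.001 * 15707e-6 * 0.292 / (177e-6)^2
Step 3: dP = 4684.68 Pa
Step 4: Convert to kPa: dP = 4.68 kPa


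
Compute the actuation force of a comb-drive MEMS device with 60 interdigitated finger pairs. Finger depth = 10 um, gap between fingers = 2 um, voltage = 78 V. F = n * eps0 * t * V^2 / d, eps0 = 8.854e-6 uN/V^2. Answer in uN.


Step 1: Parameters: n=60, eps0=8.854e-6 uN/V^2, t=10 um, V=78 V, d=2 um
Step 2: V^2 = 6084
Step 3: F = 60 * 8.854e-6 * 10 * 6084 / 2
F = 16.16 uN


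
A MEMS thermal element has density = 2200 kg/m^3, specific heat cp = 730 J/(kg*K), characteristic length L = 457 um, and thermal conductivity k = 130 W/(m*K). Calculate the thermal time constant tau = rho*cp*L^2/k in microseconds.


Step 1: Convert L to m: L = 457e-6 m
Step 2: L^2 = (457e-6)^2 = 2.08849e-07 m^2
Step 3: tau = 2200 * 730 * 2.08849e-07 / 130 = 2.58008842e-03 s
Step 4: Convert to microseconds (multiply by 1e6).
tau = 2580.088 us


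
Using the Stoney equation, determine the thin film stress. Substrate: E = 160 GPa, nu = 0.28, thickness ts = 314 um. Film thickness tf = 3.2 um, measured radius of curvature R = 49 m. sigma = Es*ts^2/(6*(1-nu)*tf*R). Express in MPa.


Step 1: Compute numerator: Es * ts^2 = 160 * 314^2 = 15775360 (GPa*um^2)
Step 2: Compute denominator (R in um): 6*(1-nu)*tf*R = 6*0.72*3.2*49e6 = 677376000.0 (um^2)
Step 3: sigma (GPa) = 15775360 / 677376000.0 = 2.3289e-02 GPa
Step 4: Convert to MPa (x1000): sigma = 23.3 MPa


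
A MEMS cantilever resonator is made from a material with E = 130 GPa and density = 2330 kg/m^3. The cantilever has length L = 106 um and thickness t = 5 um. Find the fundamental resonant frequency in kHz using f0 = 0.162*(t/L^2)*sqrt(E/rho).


Step 1: Convert units to SI.
t_SI = 5e-6 m, L_SI = 106e-6 m
Step 2: Calculate sqrt(E/rho).
sqrt(130e9 / 2330) = 7469.54 m/s
Step 3: Compute f0.
f0 = 0.162 * 5e-6 / (106e-6)^2 * 7469.54 = 538477.0 Hz = 538.48 kHz


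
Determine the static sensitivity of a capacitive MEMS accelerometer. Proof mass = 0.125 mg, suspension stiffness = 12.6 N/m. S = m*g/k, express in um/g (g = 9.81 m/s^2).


Step 1: Convert mass: m = 0.125 mg = 1.25e-07 kg
Step 2: S = m * g / k = 1.25e-07 * 9.81 / 12.6
Step 3: S = 9.73e-08 m/g
Step 4: Convert to um/g: S = 0.097 um/g


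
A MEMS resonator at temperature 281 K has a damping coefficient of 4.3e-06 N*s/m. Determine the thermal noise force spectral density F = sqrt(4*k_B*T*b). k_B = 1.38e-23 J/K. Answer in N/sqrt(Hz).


Step 1: Compute 4 * k_B * T * b
= 4 * 1.38e-23 * 281 * 4.3e-06
= 6.6698e-26 N^2/Hz
Step 2: F_noise = sqrt(6.6698e-26)
F_noise = 2.58e-13 N/sqrt(Hz)


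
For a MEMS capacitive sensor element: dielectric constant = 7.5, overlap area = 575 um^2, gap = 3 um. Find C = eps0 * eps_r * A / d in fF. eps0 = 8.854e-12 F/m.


Step 1: Convert area to m^2: A = 575e-12 m^2
Step 2: Convert gap to m: d = 3e-6 m
Step 3: C = eps0 * eps_r * A / d
C = 8.854e-12 * 7.5 * 575e-12 / 3e-6
Step 4: Convert to fF (multiply by 1e15).
C = 12.73 fF


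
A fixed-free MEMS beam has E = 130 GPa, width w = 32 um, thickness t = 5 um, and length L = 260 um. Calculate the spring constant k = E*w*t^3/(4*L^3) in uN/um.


Step 1: Convert E to consistent units (1 GPa = 1000 uN/um^2).
E = 130 GPa = 130000 uN/um^2
Step 2: Compute t^3 = 5^3 = 125
Step 3: Compute L^3 = 260^3 = 17576000
Step 4: k = 130000 * 32 * 125 / (4 * 17576000)
k = 7.3964 uN/um


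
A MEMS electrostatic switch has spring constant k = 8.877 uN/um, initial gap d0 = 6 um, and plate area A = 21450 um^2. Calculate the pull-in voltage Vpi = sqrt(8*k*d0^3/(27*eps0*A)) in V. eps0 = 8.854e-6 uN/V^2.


Step 1: Compute numerator: 8 * k * d0^3 = 8 * 8.877 * 6^3 = 15339.456
Step 2: Compute denominator: 27 * eps0 * A = 27 * 8.854e-6 * 21450 = 5.127794
Step 3: Vpi = sqrt(15339.456 / 5.127794)
Vpi = 54.69 V


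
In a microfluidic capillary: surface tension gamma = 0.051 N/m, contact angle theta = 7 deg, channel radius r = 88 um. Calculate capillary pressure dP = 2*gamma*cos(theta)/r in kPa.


Step 1: cos(7 deg) = 0.9925
Step 2: Convert r to m: r = 88e-6 m
Step 3: dP = 2 * 0.051 * 0.9925 / 88e-6 = 1150.4 Pa
Step 4: Convert Pa to kPa (divide by 1000).
dP = 1.15 kPa


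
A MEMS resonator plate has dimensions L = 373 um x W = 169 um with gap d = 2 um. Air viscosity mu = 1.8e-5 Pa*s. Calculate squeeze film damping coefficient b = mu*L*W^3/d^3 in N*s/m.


Step 1: Convert to SI.
L = 373e-6 m, W = 169e-6 m, d = 2e-6 m
Step 2: W^3 = (169e-6)^3 = 4.83e-12 m^3
Step 3: d^3 = (2e-6)^3 = 8.00e-18 m^3
Step 4: b = 1.8e-5 * 373e-6 * 4.83e-12 / 8.00e-18
b = 4.05e-03 N*s/m


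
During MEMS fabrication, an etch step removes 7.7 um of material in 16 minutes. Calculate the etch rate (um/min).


Step 1: Etch rate = depth / time
Step 2: rate = 7.7 / 16
rate = 0.481 um/min


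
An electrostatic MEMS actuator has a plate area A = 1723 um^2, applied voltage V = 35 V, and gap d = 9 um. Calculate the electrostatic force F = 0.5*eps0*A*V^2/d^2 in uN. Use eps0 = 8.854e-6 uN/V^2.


Step 1: Identify parameters.
eps0 = 8.854e-6 uN/V^2, A = 1723 um^2, V = 35 V, d = 9 um
Step 2: Compute V^2 = 35^2 = 1225
Step 3: Compute d^2 = 9^2 = 81
Step 4: F = 0.5 * 8.854e-6 * 1723 * 1225 / 81
F = 0.115 uN


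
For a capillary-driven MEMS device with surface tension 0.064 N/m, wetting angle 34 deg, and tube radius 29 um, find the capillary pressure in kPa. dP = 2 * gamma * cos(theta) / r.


Step 1: cos(34 deg) = 0.829
Step 2: Convert r to m: r = 29e-6 m
Step 3: dP = 2 * 0.064 * 0.829 / 29e-6 = 3659.0 Pa
Step 4: Convert Pa to kPa (divide by 1000).
dP = 3.66 kPa


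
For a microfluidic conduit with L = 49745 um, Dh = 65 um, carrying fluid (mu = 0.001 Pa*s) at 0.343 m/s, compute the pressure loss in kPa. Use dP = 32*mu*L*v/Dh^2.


Step 1: Convert to SI: L = 49745e-6 m, Dh = 65e-6 m
Step 2: dP = 32 * 0.001 * 49745e-6 * 0.343 / (65e-6)^2
Step 3: dP = 129231.03 Pa
Step 4: Convert to kPa: dP = 129.23 kPa


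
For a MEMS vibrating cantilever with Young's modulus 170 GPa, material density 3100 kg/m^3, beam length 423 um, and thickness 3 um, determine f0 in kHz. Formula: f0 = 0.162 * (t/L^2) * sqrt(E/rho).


Step 1: Convert units to SI.
t_SI = 3e-6 m, L_SI = 423e-6 m
Step 2: Calculate sqrt(E/rho).
sqrt(170e9 / 3100) = 7405.32 m/s
Step 3: Compute f0.
f0 = 0.162 * 3e-6 / (423e-6)^2 * 7405.32 = 20114.0 Hz = 20.11 kHz


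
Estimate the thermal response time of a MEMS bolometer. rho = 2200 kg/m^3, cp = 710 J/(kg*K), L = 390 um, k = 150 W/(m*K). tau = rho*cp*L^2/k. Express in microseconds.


Step 1: Convert L to m: L = 390e-6 m
Step 2: L^2 = (390e-6)^2 = 1.521e-07 m^2
Step 3: tau = 2200 * 710 * 1.521e-07 / 150 = 1.583868e-03 s
Step 4: Convert to microseconds (multiply by 1e6).
tau = 1583.868 us


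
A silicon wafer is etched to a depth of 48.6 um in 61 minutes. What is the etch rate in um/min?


Step 1: Etch rate = depth / time
Step 2: rate = 48.6 / 61
rate = 0.797 um/min


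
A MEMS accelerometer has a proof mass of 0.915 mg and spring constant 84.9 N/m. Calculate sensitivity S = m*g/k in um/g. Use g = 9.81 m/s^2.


Step 1: Convert mass: m = 0.915 mg = 9.15e-07 kg
Step 2: S = m * g / k = 9.15e-07 * 9.81 / 84.9
Step 3: S = 1.06e-07 m/g
Step 4: Convert to um/g: S = 0.106 um/g


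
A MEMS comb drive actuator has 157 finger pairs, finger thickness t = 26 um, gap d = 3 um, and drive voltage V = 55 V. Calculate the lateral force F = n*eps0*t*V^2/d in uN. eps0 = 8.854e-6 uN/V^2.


Step 1: Parameters: n=157, eps0=8.854e-6 uN/V^2, t=26 um, V=55 V, d=3 um
Step 2: V^2 = 3025
Step 3: F = 157 * 8.854e-6 * 26 * 3025 / 3
F = 36.443 uN


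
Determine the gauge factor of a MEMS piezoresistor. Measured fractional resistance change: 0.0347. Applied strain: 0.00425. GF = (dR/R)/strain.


Step 1: Identify values.
dR/R = 0.0347, strain = 0.00425
Step 2: GF = (dR/R) / strain = 0.0347 / 0.00425
GF = 8.2


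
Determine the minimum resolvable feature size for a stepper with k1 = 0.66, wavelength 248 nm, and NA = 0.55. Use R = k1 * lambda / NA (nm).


Step 1: Identify values: k1 = 0.66, lambda = 248 nm, NA = 0.55
Step 2: R = k1 * lambda / NA
R = 0.66 * 248 / 0.55
R = 297.6 nm


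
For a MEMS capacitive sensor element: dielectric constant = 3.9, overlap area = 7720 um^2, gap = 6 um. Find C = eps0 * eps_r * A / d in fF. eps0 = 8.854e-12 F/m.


Step 1: Convert area to m^2: A = 7720e-12 m^2
Step 2: Convert gap to m: d = 6e-6 m
Step 3: C = eps0 * eps_r * A / d
C = 8.854e-12 * 3.9 * 7720e-12 / 6e-6
Step 4: Convert to fF (multiply by 1e15).
C = 44.43 fF


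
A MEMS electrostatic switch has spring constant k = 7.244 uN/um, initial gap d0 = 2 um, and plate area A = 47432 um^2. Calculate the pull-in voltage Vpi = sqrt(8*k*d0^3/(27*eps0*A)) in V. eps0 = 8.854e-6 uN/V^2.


Step 1: Compute numerator: 8 * k * d0^3 = 8 * 7.244 * 2^3 = 463.616
Step 2: Compute denominator: 27 * eps0 * A = 27 * 8.854e-6 * 47432 = 11.338999
Step 3: Vpi = sqrt(463.616 / 11.338999)
Vpi = 6.39 V


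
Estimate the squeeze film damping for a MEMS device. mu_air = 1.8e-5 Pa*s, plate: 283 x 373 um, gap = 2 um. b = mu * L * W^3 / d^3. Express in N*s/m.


Step 1: Convert to SI.
L = 283e-6 m, W = 373e-6 m, d = 2e-6 m
Step 2: W^3 = (373e-6)^3 = 5.19e-11 m^3
Step 3: d^3 = (2e-6)^3 = 8.00e-18 m^3
Step 4: b = 1.8e-5 * 283e-6 * 5.19e-11 / 8.00e-18
b = 3.30e-02 N*s/m


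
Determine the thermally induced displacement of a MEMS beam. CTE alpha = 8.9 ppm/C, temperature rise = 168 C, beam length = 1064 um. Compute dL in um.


Step 1: Convert CTE: alpha = 8.9 ppm/C = 8.9e-6 /C
Step 2: dL = 8.9e-6 * 168 * 1064
dL = 1.5909 um


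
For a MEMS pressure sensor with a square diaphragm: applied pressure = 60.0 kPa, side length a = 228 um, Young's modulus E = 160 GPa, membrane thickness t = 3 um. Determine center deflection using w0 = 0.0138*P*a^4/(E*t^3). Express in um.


Step 1: Convert pressure to compatible units (E is in GPa, so P in GPa).
P = 60.0 kPa = 60.0e-6 GPa
Step 2: Compute numerator: 0.0138 * P * a^4.
a^4 = 228^4 = 2702336256
numerator = 0.0138 * 60.0e-6 * 2702336256 = 2.23753e+03
Step 3: Compute denominator: E * t^3 = 160 * 3^3 = 4320
Step 4: w0 = numerator / denominator = 2.23753e+03 / 4320 = 0.5179 um


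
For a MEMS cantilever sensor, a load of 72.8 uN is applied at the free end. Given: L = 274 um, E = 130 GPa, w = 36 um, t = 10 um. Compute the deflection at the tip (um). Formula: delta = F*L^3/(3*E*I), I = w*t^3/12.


Step 1: Calculate the second moment of area.
I = w * t^3 / 12 = 36 * 10^3 / 12 = 3000.0 um^4
Step 2: Convert E to consistent units (1 GPa = 1000 uN/um^2).
E = 130 GPa = 130000 uN/um^2
Step 3: Calculate tip deflection.
delta = F * L^3 / (3 * E * I)
delta = 72.8 * 274^3 / (3 * 130000 * 3000.0)
delta = 1.28 um


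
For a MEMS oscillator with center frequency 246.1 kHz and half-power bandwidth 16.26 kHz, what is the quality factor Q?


Step 1: Q = f0 / bandwidth
Step 2: Q = 246.1 / 16.26
Q = 15.1


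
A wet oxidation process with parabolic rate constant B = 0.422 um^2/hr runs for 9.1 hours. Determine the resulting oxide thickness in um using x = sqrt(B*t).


Step 1: Compute B*t = 0.422 * 9.1 = 3.8402
Step 2: x = sqrt(3.8402)
x = 1.96 um


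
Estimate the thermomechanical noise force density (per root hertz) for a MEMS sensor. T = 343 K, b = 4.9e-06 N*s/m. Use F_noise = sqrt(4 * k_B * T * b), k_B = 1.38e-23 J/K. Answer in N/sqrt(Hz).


Step 1: Compute 4 * k_B * T * b
= 4 * 1.38e-23 * 343 * 4.9e-06
= 9.2775e-26 N^2/Hz
Step 2: F_noise = sqrt(9.2775e-26)
F_noise = 3.05e-13 N/sqrt(Hz)


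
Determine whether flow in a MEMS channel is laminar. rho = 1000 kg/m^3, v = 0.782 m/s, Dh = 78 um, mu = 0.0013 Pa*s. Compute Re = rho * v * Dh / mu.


Step 1: Convert Dh to meters: Dh = 78e-6 m
Step 2: Re = rho * v * Dh / mu
Re = 1000 * 0.782 * 78e-6 / 0.0013
Re = 46.92
Since Re = 46.92 is below ~2300, the flow is laminar.
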